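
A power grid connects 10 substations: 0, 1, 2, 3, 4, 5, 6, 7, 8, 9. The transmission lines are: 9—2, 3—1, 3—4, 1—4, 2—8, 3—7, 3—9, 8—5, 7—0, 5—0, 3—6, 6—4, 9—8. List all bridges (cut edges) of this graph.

none

The edges on the cycle 3-1-4-3 are not bridges since each lies on that cycle.
Every edge lies on some cycle, so there are no bridges.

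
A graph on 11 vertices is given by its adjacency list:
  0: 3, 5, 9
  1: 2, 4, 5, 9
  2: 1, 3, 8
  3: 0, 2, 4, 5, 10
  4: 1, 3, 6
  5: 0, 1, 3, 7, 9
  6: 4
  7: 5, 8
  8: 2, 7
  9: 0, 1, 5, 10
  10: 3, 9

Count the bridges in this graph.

The edges on the cycle 3-10-9-0-3 are not bridges since each lies on that cycle.
But removing 6-4 disconnects 6 from 4 — this is a bridge.

1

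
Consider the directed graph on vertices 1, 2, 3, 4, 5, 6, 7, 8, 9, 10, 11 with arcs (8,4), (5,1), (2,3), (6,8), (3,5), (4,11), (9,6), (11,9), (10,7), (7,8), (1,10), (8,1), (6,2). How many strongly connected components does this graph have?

1

{1, 2, 3, 4, 5, 6, 7, 8, 9, 10, 11} are all mutually reachable — one SCC of size 11.
That gives 1 strongly connected component.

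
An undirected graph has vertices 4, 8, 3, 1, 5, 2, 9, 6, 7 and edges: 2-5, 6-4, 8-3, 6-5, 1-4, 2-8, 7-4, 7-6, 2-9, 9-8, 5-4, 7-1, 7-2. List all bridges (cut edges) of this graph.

The edges on the cycle 2-9-8-2 are not bridges since each lies on that cycle.
But removing 8-3 disconnects 8 from 3 — this is a bridge.

3-8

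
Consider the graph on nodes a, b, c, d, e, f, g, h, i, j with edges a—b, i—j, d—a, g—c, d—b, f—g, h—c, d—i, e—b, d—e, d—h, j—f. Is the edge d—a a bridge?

After removing d—a, the path d-b-a still connects them, so the edge is not a bridge.

No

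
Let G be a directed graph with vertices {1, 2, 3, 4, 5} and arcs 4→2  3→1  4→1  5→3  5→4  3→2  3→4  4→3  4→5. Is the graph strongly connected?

No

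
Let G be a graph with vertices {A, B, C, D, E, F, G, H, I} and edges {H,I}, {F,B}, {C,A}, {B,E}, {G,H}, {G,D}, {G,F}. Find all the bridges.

A-C, B-E, B-F, D-G, F-G, G-H, H-I

removing G - F disconnects G from F; removing H - G disconnects H from G; removing F - B disconnects F from B; removing G - D disconnects G from D — these are bridges.
In total 7 edges are bridges.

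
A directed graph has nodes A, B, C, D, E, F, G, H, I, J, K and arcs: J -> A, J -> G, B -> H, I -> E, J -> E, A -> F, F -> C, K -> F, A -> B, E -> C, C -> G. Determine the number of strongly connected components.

11

{J} is an SCC by itself.
{F} is an SCC by itself.
{K} is an SCC by itself.
{C} is an SCC by itself.
{A} is an SCC by itself.
(and 6 more singleton SCCs)
That gives 11 strongly connected components.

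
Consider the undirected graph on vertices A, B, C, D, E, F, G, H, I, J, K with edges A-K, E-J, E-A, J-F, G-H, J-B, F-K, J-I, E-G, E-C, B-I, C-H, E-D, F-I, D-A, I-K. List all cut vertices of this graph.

E

Removing E increases the component count from 1 to 2, so E is a cut vertex.
By contrast removing H leaves 1 component; it is not a cut vertex. No other vertex is a cut vertex either.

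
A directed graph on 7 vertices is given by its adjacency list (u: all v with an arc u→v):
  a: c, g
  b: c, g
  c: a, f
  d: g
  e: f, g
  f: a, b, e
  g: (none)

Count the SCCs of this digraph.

3

{a, b, c, e, f} are all mutually reachable — one SCC of size 5.
{d} is an SCC by itself.
{g} is an SCC by itself.
That gives 3 strongly connected components.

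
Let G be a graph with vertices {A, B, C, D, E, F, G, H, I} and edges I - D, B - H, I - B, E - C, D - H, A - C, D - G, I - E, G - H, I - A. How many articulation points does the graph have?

1

Removing I increases the component count from 2 to 3, so I is a cut vertex.
By contrast removing B leaves 2 components; it is not a cut vertex. No other vertex is a cut vertex either.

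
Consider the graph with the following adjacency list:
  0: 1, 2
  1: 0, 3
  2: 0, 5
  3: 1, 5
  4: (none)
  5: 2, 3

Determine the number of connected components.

2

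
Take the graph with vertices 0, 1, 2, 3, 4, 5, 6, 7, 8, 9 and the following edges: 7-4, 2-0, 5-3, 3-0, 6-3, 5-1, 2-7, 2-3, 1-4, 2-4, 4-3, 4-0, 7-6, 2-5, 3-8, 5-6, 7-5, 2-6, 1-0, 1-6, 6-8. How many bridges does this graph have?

The edges on the cycle 5-1-6-5 are not bridges since each lies on that cycle.
Every edge lies on some cycle, so there are no bridges.

0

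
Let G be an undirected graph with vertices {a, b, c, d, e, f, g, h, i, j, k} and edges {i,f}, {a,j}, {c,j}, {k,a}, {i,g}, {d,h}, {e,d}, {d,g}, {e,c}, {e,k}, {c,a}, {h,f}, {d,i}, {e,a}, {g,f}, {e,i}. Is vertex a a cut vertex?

Deleting a leaves 2 components (was 2), so a is not a cut vertex.

No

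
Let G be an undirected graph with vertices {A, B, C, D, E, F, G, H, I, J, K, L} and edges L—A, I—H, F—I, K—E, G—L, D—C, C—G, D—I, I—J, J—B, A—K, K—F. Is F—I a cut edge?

No

After removing F—I, the path F-K-A-L-G-C-D-I still connects them, so the edge is not a bridge.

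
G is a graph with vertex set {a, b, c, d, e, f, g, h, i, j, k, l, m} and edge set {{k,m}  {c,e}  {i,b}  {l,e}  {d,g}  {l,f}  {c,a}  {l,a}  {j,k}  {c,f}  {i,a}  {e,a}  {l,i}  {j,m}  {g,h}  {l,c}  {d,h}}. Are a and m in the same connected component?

No

The component containing a is {a, b, c, e, f, i, l}, and m is not in it.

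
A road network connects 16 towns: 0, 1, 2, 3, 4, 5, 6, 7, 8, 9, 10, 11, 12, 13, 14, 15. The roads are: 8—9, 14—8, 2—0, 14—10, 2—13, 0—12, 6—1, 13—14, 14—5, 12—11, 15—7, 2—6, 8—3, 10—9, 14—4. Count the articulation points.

Removing 0 increases the component count from 2 to 3, so 0 is a cut vertex.
Removing 2 increases the component count from 2 to 4, so 2 is a cut vertex.
Removing 6 increases the component count from 2 to 3, so 6 is a cut vertex.
Likewise 8, 12, 13, 14 are cut vertices.
By contrast removing 7 leaves 2 components; it is not a cut vertex. No other vertex is a cut vertex either.

7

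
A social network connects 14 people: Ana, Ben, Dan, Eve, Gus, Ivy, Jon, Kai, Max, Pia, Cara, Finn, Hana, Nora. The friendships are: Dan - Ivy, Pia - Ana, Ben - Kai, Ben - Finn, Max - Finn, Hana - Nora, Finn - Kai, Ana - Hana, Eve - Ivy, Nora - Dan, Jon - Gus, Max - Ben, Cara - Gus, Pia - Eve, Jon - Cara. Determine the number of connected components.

3

Starting from Gus we can reach Gus, Jon, Cara. That is one component of size 3.
Starting from Ben we can reach Ben, Kai, Max, Finn. That is one component of size 4.
Starting from Ana we can reach Ana, Dan, Eve, Ivy, Pia, Hana, Nora. That is one component of size 7.
Total: 3 components.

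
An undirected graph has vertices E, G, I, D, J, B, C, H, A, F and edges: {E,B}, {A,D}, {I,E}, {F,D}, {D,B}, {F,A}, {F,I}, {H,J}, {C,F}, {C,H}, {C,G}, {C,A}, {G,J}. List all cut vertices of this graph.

Removing C increases the component count from 1 to 2, so C is a cut vertex.
By contrast removing F leaves 1 component; it is not a cut vertex. No other vertex is a cut vertex either.

C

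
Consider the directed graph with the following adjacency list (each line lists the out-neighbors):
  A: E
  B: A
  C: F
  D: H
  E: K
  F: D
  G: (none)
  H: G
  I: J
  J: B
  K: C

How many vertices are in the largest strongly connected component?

{E} is an SCC by itself.
{K} is an SCC by itself.
{B} is an SCC by itself.
{J} is an SCC by itself.
{A} is an SCC by itself.
(and 6 more singleton SCCs)
The largest has 1 vertex.

1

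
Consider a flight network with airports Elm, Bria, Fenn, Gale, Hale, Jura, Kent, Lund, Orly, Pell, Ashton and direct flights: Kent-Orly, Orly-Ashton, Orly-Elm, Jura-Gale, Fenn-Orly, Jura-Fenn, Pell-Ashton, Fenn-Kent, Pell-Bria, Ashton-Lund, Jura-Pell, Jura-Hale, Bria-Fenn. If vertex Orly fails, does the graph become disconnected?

Yes

Deleting Orly raises the number of components from 1 to 2, so Orly is a cut vertex.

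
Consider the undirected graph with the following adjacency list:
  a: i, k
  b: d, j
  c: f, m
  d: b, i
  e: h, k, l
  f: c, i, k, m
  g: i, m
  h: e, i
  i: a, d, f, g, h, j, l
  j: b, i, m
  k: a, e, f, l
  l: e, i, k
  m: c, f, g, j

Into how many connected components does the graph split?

1

Starting from a we can reach a, b, c, d, e, f, g, h, i, j, k, l, m. That is one component of size 13.
Total: 1 component.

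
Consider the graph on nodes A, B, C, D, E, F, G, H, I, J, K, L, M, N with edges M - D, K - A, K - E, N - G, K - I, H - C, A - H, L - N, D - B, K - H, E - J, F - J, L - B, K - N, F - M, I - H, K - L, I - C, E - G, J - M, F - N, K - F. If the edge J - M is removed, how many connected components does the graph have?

J and M are still connected via J-F-M, so the component count stays at 1.

1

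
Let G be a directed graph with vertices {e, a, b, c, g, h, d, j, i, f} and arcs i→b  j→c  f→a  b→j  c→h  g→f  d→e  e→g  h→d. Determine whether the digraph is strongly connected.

No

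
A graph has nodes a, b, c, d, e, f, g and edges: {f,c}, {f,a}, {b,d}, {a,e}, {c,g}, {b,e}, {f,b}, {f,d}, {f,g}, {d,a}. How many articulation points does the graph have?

Removing f increases the component count from 1 to 2, so f is a cut vertex.
By contrast removing e leaves 1 component; it is not a cut vertex. No other vertex is a cut vertex either.

1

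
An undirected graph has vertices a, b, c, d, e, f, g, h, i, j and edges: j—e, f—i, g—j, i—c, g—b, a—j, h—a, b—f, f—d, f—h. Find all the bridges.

The edges on the cycle g-b-f-h-a-j-g are not bridges since each lies on that cycle.
But removing d—f disconnects d from f; removing j—e disconnects j from e; removing f—i disconnects f from i; removing c—i disconnects c from i — these are bridges.

c-i, d-f, e-j, f-i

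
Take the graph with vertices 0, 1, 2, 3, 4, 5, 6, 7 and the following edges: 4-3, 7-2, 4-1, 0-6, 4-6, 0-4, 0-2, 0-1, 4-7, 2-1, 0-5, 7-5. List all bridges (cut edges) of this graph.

The edges on the cycle 0-4-7-5-0 are not bridges since each lies on that cycle.
But removing 4-3 disconnects 4 from 3 — this is a bridge.

3-4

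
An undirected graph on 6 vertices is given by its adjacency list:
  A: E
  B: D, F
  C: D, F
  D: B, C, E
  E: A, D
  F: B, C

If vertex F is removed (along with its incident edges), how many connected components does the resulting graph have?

1

With F gone, the remaining components are: {A, B, C, D, E}.
That is 1 component.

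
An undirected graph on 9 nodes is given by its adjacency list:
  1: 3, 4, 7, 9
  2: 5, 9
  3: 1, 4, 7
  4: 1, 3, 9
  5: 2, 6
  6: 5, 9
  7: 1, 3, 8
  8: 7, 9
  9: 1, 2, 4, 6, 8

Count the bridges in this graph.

The edges on the cycle 9-1-4-9 are not bridges since each lies on that cycle.
Every edge lies on some cycle, so there are no bridges.

0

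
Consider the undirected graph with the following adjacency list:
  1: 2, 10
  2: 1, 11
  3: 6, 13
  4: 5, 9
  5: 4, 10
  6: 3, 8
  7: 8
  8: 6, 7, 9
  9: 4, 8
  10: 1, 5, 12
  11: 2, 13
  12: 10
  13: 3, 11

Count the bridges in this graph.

2

The edges on the cycle 8-6-3-13-11-2-1-10-5-4-9-8 are not bridges since each lies on that cycle.
But removing 12-10 disconnects 12 from 10; removing 8-7 disconnects 8 from 7 — these are bridges.
That makes 2 bridges.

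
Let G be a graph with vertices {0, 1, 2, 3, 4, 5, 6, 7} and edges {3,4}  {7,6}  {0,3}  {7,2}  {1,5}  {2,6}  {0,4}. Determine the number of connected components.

3

Starting from 1 we can reach 1, 5. That is one component of size 2.
Starting from 2 we can reach 2, 6, 7. That is one component of size 3.
Starting from 0 we can reach 0, 3, 4. That is one component of size 3.
Total: 3 components.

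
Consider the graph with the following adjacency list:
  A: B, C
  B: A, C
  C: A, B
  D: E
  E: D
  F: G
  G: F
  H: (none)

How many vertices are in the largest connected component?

3

H is isolated — a component by itself.
Starting from F we can reach F, G. That is one component of size 2.
Starting from D we can reach D, E. That is one component of size 2.
Starting from A we can reach A, B, C. That is one component of size 3.
The largest has 3 vertices.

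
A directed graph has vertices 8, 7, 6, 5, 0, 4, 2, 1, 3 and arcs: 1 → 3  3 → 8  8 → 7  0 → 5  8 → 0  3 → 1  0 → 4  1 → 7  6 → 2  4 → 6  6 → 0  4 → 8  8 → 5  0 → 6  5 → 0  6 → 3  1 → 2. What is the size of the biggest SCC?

7

{0, 1, 3, 4, 5, 6, 8} are all mutually reachable — one SCC of size 7.
{2} is an SCC by itself.
{7} is an SCC by itself.
The largest has 7 vertices.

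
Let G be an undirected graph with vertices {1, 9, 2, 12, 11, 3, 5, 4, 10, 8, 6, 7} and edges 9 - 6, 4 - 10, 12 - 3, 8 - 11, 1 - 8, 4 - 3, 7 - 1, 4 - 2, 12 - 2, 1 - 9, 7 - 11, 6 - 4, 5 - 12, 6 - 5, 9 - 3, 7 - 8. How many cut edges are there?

2

The edges on the cycle 9-6-5-12-3-9 are not bridges since each lies on that cycle.
But removing 10 - 4 disconnects 10 from 4; removing 1 - 9 disconnects 1 from 9 — these are bridges.
That makes 2 bridges.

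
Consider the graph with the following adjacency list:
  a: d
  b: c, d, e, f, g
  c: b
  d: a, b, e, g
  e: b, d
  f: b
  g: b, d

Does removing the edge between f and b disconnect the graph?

Removing f-b leaves no path between f and b: the component count goes from 1 to 2. So it is a bridge.

Yes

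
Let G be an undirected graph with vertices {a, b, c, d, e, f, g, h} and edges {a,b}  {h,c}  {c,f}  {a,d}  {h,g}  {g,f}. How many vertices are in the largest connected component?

4

e is isolated — a component by itself.
Starting from a we can reach a, b, d. That is one component of size 3.
Starting from c we can reach c, f, g, h. That is one component of size 4.
The largest has 4 vertices.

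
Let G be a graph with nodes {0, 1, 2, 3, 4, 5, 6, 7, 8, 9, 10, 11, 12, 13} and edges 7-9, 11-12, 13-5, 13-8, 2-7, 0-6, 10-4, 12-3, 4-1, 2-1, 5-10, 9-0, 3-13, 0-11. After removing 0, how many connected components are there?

2

With 0 gone, the remaining components are: {6}; {1, 2, 3, 4, 5, 7, 8, 9, 10, 11, 12, 13}.
That is 2 components.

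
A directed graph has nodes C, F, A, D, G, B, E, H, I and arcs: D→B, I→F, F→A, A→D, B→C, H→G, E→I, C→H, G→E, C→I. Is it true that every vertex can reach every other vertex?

Yes

From F we can reach every vertex (A, B, C, D, E, F, G, H, I), and every vertex can reach F (A, B, C, D, E, F, G, H, I). So the whole graph is one strongly connected component.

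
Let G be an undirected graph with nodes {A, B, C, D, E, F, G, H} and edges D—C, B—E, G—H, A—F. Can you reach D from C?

From C we can reach C, D, which includes D.

Yes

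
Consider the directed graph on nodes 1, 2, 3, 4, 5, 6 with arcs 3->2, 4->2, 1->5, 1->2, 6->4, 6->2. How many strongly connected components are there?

6

{5} is an SCC by itself.
{6} is an SCC by itself.
{3} is an SCC by itself.
{4} is an SCC by itself.
{2} is an SCC by itself.
(and 1 more singleton SCC)
That gives 6 strongly connected components.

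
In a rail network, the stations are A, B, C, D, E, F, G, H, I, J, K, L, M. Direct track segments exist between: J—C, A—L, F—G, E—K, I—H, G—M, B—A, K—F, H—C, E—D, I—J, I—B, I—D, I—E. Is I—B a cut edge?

Removing I—B leaves no path between I and B: the component count goes from 1 to 2. So it is a bridge.

Yes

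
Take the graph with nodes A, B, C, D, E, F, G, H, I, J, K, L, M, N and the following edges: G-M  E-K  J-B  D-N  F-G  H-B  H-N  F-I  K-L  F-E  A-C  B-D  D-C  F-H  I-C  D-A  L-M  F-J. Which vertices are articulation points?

Removing F increases the component count from 1 to 2, so F is a cut vertex.
By contrast removing K leaves 1 component; it is not a cut vertex. No other vertex is a cut vertex either.

F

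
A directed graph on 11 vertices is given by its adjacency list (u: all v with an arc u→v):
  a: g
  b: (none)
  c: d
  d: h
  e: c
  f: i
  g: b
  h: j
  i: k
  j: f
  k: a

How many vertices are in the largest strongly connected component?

1

{a} is an SCC by itself.
{d} is an SCC by itself.
{k} is an SCC by itself.
{f} is an SCC by itself.
{i} is an SCC by itself.
(and 6 more singleton SCCs)
The largest has 1 vertex.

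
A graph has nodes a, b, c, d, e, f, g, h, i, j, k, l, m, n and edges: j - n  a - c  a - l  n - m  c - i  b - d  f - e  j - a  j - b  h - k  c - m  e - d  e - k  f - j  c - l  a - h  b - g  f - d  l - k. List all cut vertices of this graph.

b, c

Removing b increases the component count from 1 to 2, so b is a cut vertex.
Removing c increases the component count from 1 to 2, so c is a cut vertex.
By contrast removing n leaves 1 component; it is not a cut vertex. No other vertex is a cut vertex either.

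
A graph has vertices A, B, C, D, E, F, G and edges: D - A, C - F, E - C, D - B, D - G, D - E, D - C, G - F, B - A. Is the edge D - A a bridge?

After removing D - A, the path D-B-A still connects them, so the edge is not a bridge.

No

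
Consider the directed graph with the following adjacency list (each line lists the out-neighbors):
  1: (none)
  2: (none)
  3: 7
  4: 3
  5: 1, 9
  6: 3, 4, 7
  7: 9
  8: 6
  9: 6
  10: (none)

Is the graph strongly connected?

There is no directed path from 3 to 1, so the graph is not strongly connected.

No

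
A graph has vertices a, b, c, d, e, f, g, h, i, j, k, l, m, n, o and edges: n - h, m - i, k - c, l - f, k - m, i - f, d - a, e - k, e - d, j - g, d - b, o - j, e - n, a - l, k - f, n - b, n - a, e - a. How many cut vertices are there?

Removing j increases the component count from 2 to 3, so j is a cut vertex.
Removing k increases the component count from 2 to 3, so k is a cut vertex.
Removing n increases the component count from 2 to 3, so n is a cut vertex.
By contrast removing b leaves 2 components; it is not a cut vertex. No other vertex is a cut vertex either.

3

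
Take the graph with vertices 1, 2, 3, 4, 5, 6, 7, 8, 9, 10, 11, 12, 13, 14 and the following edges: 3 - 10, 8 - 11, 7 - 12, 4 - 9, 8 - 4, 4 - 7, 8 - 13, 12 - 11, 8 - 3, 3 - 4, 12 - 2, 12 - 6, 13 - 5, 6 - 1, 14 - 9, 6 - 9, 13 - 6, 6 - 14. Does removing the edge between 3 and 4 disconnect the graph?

After removing 3 - 4, the path 3-8-4 still connects them, so the edge is not a bridge.

No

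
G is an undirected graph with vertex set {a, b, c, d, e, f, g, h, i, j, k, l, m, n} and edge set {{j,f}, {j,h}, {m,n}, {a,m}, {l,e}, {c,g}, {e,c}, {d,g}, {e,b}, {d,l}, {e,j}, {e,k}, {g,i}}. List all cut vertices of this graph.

e, g, j, m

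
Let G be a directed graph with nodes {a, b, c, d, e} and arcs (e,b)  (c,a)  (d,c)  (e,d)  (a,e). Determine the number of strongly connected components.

2

{a, c, d, e} are all mutually reachable — one SCC of size 4.
{b} is an SCC by itself.
That gives 2 strongly connected components.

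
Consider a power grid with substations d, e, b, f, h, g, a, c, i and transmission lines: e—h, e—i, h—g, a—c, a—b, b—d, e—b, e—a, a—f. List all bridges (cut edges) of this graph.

a-c, a-f, b-d, e-h, e-i, g-h

The edges on the cycle e-a-b-e are not bridges since each lies on that cycle.
But removing d—b disconnects d from b; removing a—c disconnects a from c; removing e—i disconnects e from i; removing e—h disconnects e from h — these are bridges.
In total 6 edges are bridges.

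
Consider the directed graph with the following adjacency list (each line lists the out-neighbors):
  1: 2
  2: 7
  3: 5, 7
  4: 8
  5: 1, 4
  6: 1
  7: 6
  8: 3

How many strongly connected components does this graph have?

2

{3, 4, 5, 8} are all mutually reachable — one SCC of size 4.
{1, 2, 6, 7} are all mutually reachable — one SCC of size 4.
That gives 2 strongly connected components.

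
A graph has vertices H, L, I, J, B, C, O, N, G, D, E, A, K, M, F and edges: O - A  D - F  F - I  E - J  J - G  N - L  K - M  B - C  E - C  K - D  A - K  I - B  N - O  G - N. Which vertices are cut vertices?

Removing K increases the component count from 2 to 3, so K is a cut vertex.
Removing N increases the component count from 2 to 3, so N is a cut vertex.
By contrast removing E leaves 2 components; it is not a cut vertex. No other vertex is a cut vertex either.

K, N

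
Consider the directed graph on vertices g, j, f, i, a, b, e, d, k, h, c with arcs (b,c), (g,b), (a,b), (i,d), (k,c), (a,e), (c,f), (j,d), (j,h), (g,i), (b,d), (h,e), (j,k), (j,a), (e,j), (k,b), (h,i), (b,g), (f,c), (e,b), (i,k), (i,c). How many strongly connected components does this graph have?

4

{a, e, h, j} are all mutually reachable — one SCC of size 4.
{b, g, i, k} are all mutually reachable — one SCC of size 4.
{c, f} are all mutually reachable — one SCC of size 2.
{d} is an SCC by itself.
That gives 4 strongly connected components.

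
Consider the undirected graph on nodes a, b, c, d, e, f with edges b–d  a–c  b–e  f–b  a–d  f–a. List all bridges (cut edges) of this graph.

a-c, b-e

The edges on the cycle f-b-d-a-f are not bridges since each lies on that cycle.
But removing a–c disconnects a from c; removing e–b disconnects e from b — these are bridges.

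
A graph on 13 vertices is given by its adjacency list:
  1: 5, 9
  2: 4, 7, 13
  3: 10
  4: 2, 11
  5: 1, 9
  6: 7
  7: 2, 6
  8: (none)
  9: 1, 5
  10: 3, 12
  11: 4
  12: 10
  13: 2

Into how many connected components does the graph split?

4

8 is isolated — a component by itself.
Starting from 3 we can reach 3, 10, 12. That is one component of size 3.
Starting from 1 we can reach 1, 5, 9. That is one component of size 3.
Starting from 2 we can reach 2, 4, 6, 7, 11, 13. That is one component of size 6.
Total: 4 components.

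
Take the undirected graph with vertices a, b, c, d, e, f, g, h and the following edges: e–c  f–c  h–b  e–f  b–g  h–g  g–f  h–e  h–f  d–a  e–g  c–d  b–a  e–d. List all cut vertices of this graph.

none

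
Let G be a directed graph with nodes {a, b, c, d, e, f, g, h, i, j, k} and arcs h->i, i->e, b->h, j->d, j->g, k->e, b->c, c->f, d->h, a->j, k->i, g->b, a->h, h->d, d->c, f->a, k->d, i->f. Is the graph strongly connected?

There is no directed path from j to k, so the graph is not strongly connected.

No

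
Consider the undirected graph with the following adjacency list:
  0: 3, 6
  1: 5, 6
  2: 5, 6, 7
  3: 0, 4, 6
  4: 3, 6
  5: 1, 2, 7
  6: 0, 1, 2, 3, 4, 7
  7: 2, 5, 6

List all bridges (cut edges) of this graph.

The edges on the cycle 6-2-7-6 are not bridges since each lies on that cycle.
Every edge lies on some cycle, so there are no bridges.

none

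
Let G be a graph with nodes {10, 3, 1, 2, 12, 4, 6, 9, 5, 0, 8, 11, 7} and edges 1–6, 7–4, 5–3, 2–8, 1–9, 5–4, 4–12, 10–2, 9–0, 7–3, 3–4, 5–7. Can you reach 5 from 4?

From 4 we can reach 3, 4, 5, 7, 12, which includes 5.

Yes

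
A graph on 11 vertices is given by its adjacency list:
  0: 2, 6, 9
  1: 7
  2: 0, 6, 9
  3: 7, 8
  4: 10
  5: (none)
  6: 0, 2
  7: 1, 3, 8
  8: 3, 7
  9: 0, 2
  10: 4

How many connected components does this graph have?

4

5 is isolated — a component by itself.
Starting from 4 we can reach 4, 10. That is one component of size 2.
Starting from 0 we can reach 0, 2, 6, 9. That is one component of size 4.
Starting from 1 we can reach 1, 3, 7, 8. That is one component of size 4.
Total: 4 components.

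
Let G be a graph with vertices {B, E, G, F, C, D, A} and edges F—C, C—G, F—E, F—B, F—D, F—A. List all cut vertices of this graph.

Removing C increases the component count from 1 to 2, so C is a cut vertex.
Removing F increases the component count from 1 to 5, so F is a cut vertex.
By contrast removing G leaves 1 component; it is not a cut vertex. No other vertex is a cut vertex either.

C, F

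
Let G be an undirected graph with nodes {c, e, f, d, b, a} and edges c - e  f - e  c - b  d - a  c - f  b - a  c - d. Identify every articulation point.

Removing c increases the component count from 1 to 2, so c is a cut vertex.
By contrast removing b leaves 1 component; it is not a cut vertex. No other vertex is a cut vertex either.

c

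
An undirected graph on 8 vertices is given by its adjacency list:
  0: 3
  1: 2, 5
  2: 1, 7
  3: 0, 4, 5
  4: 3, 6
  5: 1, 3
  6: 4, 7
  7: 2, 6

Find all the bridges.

0-3

The edges on the cycle 2-1-5-3-4-6-7-2 are not bridges since each lies on that cycle.
But removing 3-0 disconnects 3 from 0 — this is a bridge.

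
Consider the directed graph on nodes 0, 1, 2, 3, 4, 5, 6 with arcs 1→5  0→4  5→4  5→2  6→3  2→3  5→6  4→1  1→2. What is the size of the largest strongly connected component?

{1, 4, 5} are all mutually reachable — one SCC of size 3.
{2} is an SCC by itself.
{6} is an SCC by itself.
{0} is an SCC by itself.
{3} is an SCC by itself.
The largest has 3 vertices.

3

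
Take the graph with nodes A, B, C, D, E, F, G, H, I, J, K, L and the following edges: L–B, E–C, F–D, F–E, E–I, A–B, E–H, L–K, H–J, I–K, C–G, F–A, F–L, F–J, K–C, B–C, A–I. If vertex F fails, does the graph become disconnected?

Yes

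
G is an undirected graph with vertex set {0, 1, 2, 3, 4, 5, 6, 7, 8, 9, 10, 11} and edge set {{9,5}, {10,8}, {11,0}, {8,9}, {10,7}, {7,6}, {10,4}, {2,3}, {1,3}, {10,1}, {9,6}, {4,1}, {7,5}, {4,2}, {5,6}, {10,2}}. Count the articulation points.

1

Removing 10 increases the component count from 2 to 3, so 10 is a cut vertex.
By contrast removing 11 leaves 2 components; it is not a cut vertex. No other vertex is a cut vertex either.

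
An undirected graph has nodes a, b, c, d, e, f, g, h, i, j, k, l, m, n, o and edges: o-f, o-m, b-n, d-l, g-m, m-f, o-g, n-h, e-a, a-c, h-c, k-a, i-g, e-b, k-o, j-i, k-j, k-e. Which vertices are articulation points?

k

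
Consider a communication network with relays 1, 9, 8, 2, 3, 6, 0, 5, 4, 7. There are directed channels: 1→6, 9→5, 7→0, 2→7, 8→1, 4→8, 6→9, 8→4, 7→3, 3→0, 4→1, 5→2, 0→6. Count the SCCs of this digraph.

{0, 2, 3, 5, 6, 7, 9} are all mutually reachable — one SCC of size 7.
{4, 8} are all mutually reachable — one SCC of size 2.
{1} is an SCC by itself.
That gives 3 strongly connected components.

3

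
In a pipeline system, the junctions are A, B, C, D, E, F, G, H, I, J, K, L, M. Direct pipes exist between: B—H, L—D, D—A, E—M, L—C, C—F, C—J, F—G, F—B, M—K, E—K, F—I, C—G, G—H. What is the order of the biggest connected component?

10

Starting from E we can reach E, K, M. That is one component of size 3.
Starting from A we can reach A, B, C, D, F, G, H, I, J, L. That is one component of size 10.
The largest has 10 vertices.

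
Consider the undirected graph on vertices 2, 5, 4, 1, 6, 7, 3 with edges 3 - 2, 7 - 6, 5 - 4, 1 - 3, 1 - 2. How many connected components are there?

3

Starting from 4 we can reach 4, 5. That is one component of size 2.
Starting from 6 we can reach 6, 7. That is one component of size 2.
Starting from 1 we can reach 1, 2, 3. That is one component of size 3.
Total: 3 components.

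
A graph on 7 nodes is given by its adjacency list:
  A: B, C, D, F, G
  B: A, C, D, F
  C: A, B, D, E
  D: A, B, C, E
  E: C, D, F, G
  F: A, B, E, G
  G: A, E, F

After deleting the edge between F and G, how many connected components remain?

F and G are still connected via F-A-G, so the component count stays at 1.

1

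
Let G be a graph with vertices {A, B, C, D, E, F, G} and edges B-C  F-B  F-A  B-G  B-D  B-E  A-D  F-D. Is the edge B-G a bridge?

Yes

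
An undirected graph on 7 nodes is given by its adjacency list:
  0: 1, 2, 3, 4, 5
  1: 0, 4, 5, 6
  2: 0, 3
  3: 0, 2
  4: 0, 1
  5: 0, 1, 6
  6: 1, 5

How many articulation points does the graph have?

1

Removing 0 increases the component count from 1 to 2, so 0 is a cut vertex.
By contrast removing 6 leaves 1 component; it is not a cut vertex. No other vertex is a cut vertex either.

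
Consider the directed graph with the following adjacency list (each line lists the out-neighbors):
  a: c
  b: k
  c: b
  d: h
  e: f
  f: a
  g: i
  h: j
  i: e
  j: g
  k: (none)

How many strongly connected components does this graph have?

11

{b} is an SCC by itself.
{e} is an SCC by itself.
{d} is an SCC by itself.
{j} is an SCC by itself.
{h} is an SCC by itself.
(and 6 more singleton SCCs)
That gives 11 strongly connected components.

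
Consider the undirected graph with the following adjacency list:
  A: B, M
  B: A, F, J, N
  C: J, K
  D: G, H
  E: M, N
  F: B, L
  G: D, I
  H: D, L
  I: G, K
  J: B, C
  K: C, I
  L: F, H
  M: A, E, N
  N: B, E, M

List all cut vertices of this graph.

B

Removing B increases the component count from 1 to 2, so B is a cut vertex.
By contrast removing C leaves 1 component; it is not a cut vertex. No other vertex is a cut vertex either.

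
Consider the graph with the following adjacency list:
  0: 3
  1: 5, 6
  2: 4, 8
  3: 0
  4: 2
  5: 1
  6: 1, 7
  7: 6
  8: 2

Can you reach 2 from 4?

Yes

From 4 we can reach 2, 4, 8, which includes 2.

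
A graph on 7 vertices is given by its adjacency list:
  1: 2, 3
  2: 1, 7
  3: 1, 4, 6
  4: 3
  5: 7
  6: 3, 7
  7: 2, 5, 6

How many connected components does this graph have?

Starting from 1 we can reach 1, 2, 3, 4, 5, 6, 7. That is one component of size 7.
Total: 1 component.

1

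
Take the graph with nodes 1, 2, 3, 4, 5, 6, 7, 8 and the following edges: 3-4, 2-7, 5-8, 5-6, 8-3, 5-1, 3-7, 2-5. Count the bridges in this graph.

The edges on the cycle 2-5-8-3-7-2 are not bridges since each lies on that cycle.
But removing 5-6 disconnects 5 from 6; removing 5-1 disconnects 5 from 1; removing 3-4 disconnects 3 from 4 — these are bridges.
That makes 3 bridges.

3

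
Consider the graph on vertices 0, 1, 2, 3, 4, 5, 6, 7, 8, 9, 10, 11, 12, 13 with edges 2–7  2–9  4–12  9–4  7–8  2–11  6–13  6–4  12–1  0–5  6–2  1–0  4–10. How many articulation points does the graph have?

7

Removing 0 increases the component count from 2 to 3, so 0 is a cut vertex.
Removing 1 increases the component count from 2 to 3, so 1 is a cut vertex.
Removing 2 increases the component count from 2 to 4, so 2 is a cut vertex.
Likewise 4, 6, 7, 12 are cut vertices.
By contrast removing 13 leaves 2 components; it is not a cut vertex. No other vertex is a cut vertex either.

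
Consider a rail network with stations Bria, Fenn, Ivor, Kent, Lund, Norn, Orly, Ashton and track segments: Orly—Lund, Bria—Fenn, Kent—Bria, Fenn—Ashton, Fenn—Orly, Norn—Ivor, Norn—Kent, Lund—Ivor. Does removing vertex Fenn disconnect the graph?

Yes

Deleting Fenn raises the number of components from 1 to 2, so Fenn is a cut vertex.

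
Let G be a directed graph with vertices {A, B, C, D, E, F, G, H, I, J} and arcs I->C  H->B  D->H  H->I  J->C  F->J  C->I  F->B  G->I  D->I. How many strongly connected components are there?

{C, I} are all mutually reachable — one SCC of size 2.
{B} is an SCC by itself.
{D} is an SCC by itself.
{H} is an SCC by itself.
{G} is an SCC by itself.
(and 4 more singleton SCCs)
That gives 9 strongly connected components.

9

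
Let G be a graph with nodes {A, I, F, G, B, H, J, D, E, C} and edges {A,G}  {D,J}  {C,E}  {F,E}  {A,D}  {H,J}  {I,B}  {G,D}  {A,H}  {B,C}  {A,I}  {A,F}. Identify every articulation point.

Removing A increases the component count from 1 to 2, so A is a cut vertex.
By contrast removing G leaves 1 component; it is not a cut vertex. No other vertex is a cut vertex either.

A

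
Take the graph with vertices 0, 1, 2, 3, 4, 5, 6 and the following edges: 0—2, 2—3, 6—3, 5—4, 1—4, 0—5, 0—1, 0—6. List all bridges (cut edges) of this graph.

none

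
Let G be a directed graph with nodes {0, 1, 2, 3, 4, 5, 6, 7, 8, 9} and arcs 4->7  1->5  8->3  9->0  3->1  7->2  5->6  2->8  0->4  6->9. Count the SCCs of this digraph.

1

{0, 1, 2, 3, 4, 5, 6, 7, 8, 9} are all mutually reachable — one SCC of size 10.
That gives 1 strongly connected component.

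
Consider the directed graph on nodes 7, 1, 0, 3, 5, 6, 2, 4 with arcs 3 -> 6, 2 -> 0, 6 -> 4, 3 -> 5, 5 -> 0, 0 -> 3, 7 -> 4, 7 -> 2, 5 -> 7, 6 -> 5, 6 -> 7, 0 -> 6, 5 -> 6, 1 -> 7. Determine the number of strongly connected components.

3

{0, 2, 3, 5, 6, 7} are all mutually reachable — one SCC of size 6.
{4} is an SCC by itself.
{1} is an SCC by itself.
That gives 3 strongly connected components.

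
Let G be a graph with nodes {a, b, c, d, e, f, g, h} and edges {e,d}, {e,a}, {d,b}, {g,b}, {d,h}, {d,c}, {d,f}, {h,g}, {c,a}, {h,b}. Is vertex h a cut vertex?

No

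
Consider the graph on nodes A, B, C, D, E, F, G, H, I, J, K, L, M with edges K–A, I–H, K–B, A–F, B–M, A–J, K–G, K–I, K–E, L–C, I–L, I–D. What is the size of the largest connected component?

13

Starting from A we can reach A, B, C, D, E, F, G, H, I, J, K, L, M. That is one component of size 13.
The largest has 13 vertices.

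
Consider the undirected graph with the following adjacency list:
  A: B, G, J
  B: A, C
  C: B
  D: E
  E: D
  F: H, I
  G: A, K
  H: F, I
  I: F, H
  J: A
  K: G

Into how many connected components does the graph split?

Starting from D we can reach D, E. That is one component of size 2.
Starting from F we can reach F, H, I. That is one component of size 3.
Starting from A we can reach A, B, C, G, J, K. That is one component of size 6.
Total: 3 components.

3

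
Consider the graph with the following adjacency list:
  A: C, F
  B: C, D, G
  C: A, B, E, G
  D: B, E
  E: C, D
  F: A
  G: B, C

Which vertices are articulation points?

A, C

Removing A increases the component count from 1 to 2, so A is a cut vertex.
Removing C increases the component count from 1 to 2, so C is a cut vertex.
By contrast removing B leaves 1 component; it is not a cut vertex. No other vertex is a cut vertex either.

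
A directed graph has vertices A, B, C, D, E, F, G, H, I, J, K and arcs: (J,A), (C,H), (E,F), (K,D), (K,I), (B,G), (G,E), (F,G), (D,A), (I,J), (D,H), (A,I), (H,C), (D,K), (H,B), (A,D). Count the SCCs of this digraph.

4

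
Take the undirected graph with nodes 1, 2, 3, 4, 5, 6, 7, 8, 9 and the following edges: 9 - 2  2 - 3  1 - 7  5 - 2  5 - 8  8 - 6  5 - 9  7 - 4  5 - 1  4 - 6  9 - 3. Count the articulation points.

Removing 5 increases the component count from 1 to 2, so 5 is a cut vertex.
By contrast removing 1 leaves 1 component; it is not a cut vertex. No other vertex is a cut vertex either.

1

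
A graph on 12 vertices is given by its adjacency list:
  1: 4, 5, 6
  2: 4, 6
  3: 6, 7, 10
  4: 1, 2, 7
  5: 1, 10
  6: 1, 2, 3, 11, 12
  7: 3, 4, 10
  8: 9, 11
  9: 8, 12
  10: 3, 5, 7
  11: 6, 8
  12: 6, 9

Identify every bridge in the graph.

The edges on the cycle 3-7-10-3 are not bridges since each lies on that cycle.
Every edge lies on some cycle, so there are no bridges.

none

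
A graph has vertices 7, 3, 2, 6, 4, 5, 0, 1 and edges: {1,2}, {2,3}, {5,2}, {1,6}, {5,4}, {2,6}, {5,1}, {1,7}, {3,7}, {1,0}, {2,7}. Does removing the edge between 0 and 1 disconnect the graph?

Removing 0—1 leaves no path between 0 and 1: the component count goes from 1 to 2. So it is a bridge.

Yes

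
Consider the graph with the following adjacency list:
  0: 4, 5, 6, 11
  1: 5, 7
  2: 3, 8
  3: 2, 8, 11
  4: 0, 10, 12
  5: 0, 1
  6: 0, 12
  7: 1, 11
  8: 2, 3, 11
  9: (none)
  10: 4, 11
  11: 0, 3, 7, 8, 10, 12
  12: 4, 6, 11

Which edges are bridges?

The edges on the cycle 11-8-2-3-11 are not bridges since each lies on that cycle.
Every edge lies on some cycle, so there are no bridges.

none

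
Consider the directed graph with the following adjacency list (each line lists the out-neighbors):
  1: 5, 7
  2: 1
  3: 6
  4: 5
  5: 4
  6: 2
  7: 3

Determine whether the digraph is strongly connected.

No

There is no directed path from 5 to 7, so the graph is not strongly connected.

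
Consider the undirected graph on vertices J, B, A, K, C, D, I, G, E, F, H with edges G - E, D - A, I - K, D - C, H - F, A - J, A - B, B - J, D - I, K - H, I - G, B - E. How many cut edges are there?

The edges on the cycle D-I-G-E-B-A-D are not bridges since each lies on that cycle.
But removing I - K disconnects I from K; removing F - H disconnects F from H; removing K - H disconnects K from H; removing D - C disconnects D from C — these are bridges.
That makes 4 bridges.

4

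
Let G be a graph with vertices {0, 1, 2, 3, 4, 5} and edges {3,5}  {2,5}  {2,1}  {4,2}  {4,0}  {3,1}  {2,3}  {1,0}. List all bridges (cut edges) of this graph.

The edges on the cycle 2-3-1-2 are not bridges since each lies on that cycle.
Every edge lies on some cycle, so there are no bridges.

none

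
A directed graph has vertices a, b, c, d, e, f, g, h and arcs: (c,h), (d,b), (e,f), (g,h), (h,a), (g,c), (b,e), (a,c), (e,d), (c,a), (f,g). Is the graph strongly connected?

There is no directed path from g to b, so the graph is not strongly connected.

No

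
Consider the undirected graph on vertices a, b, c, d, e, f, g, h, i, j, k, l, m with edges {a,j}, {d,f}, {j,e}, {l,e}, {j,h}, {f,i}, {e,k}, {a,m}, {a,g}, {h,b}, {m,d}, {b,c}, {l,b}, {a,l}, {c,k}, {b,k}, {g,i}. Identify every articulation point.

a

Removing a increases the component count from 1 to 2, so a is a cut vertex.
By contrast removing g leaves 1 component; it is not a cut vertex. No other vertex is a cut vertex either.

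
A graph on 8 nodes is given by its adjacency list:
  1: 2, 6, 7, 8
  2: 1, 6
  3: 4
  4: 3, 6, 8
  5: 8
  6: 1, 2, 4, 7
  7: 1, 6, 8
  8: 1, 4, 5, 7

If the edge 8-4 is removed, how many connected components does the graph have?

1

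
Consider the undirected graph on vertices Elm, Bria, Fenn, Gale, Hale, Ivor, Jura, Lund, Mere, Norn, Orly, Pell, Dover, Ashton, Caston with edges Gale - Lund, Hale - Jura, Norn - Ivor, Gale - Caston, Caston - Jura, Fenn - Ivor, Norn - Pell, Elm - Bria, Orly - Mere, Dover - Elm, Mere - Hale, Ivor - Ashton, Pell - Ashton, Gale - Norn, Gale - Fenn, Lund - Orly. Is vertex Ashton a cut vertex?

No

Deleting Ashton leaves 2 components (was 2), so Ashton is not a cut vertex.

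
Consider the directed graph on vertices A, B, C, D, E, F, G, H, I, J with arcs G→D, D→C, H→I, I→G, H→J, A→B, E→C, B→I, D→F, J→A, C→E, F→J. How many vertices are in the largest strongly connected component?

7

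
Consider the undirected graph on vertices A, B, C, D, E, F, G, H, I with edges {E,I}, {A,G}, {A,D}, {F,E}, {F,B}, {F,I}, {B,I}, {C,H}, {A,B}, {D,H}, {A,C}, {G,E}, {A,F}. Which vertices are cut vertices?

A

Removing A increases the component count from 1 to 2, so A is a cut vertex.
By contrast removing E leaves 1 component; it is not a cut vertex. No other vertex is a cut vertex either.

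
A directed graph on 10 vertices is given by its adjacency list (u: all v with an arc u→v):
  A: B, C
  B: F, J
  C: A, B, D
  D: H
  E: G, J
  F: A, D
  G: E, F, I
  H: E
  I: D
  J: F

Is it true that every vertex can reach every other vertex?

Yes

From I we can reach every vertex (A, B, C, D, E, F, G, H, I, J), and every vertex can reach I (A, B, C, D, E, F, G, H, I, J). So the whole graph is one strongly connected component.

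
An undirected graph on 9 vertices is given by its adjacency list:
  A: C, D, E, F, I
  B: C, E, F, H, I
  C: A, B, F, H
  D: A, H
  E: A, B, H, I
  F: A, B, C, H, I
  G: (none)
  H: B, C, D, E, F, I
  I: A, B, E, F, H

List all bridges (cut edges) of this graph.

The edges on the cycle B-I-F-A-D-H-B are not bridges since each lies on that cycle.
Every edge lies on some cycle, so there are no bridges.

none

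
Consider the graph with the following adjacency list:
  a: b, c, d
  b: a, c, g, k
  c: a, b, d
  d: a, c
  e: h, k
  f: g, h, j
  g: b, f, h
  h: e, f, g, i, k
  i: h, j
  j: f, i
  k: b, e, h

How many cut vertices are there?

Removing b increases the component count from 1 to 2, so b is a cut vertex.
By contrast removing f leaves 1 component; it is not a cut vertex. No other vertex is a cut vertex either.

1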